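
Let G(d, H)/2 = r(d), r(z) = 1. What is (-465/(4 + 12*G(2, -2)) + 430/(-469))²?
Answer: 1080765625/3519376 ≈ 307.09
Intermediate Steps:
G(d, H) = 2 (G(d, H) = 2*1 = 2)
(-465/(4 + 12*G(2, -2)) + 430/(-469))² = (-465/(4 + 12*2) + 430/(-469))² = (-465/(4 + 24) + 430*(-1/469))² = (-465/28 - 430/469)² = (-32875/1876)² = 1080765625/3519376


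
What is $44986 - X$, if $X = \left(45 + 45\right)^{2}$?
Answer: $36886$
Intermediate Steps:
$X = 8100$ ($X = 90^{2} = 8100$)
$44986 - X = 44986 - 8100 = 36886$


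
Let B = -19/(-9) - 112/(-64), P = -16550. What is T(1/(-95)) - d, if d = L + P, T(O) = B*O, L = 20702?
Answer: -14199979/3420 ≈ -4152.0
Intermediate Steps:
B = 139/36 (B = -19*(-1/9) - 112*(-1/64) = 19/9 + 7/4 = 139/36 ≈ 3.8611)
T(O) = 139*O/36
d = 4152 (d = 20702 - 16550 = 4152)
T(1/(-95)) - d = (139/36)/(-95) - 1*4152 = (139/36)*(-1/95) - 4152 = -139/3420 - 4152 = -14199979/3420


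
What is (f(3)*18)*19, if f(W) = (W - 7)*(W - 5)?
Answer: 2736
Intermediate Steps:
f(W) = (-7 + W)*(-5 + W)
(f(3)*18)*19 = ((35 + 3² - 12*3)*18)*19 = ((35 + 9 - 36)*18)*19 = (8*18)*19 = 144*19 = 2736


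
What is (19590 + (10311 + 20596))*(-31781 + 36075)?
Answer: 216834118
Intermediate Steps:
(19590 + (10311 + 20596))*(-31781 + 36075) = (19590 + 30907)*4294 = 50497*4294 = 216834118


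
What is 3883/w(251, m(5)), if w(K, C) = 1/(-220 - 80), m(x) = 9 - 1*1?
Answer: -1164900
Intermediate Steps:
m(x) = 8 (m(x) = 9 - 1 = 8)
w(K, C) = -1/300 (w(K, C) = 1/(-300) = -1/300)
3883/w(251, m(5)) = 3883/(-1/300) = 3883*(-300) = -1164900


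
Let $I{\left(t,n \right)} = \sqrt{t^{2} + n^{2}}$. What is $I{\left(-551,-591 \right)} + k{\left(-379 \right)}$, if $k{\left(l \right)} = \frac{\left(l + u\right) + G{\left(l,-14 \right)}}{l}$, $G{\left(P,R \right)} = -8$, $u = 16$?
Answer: $\frac{371}{379} + \sqrt{652882} \approx 808.99$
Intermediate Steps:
$I{\left(t,n \right)} = \sqrt{n^{2} + t^{2}}$
$k{\left(l \right)} = \frac{8 + l}{l}$ ($k{\left(l \right)} = \frac{\left(l + 16\right) - 8}{l} = \frac{\left(16 + l\right) - 8}{l} = \frac{8 + l}{l}$)
$I{\left(-551,-591 \right)} + k{\left(-379 \right)} = \sqrt{\left(-591\right)^{2} + \left(-551\right)^{2}} + \frac{8 - 379}{-379} = \sqrt{349281 + 303601} - - \frac{371}{379} = \sqrt{652882} + \frac{371}{379} = \frac{371}{379} + \sqrt{652882}$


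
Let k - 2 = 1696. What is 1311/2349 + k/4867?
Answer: 3456413/3810861 ≈ 0.90699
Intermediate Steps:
k = 1698 (k = 2 + 1696 = 1698)
1311/2349 + k/4867 = 1311/2349 + 1698/4867 = 1311*(1/2349) + 1698*(1/4867) = 437/783 + 1698/4867 = 3456413/3810861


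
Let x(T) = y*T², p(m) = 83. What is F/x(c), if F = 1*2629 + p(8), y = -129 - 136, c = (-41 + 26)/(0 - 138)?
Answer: -5738592/6625 ≈ -866.20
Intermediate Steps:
c = 5/46 (c = -15/(-138) = -15*(-1/138) = 5/46 ≈ 0.10870)
y = -265
x(T) = -265*T²
F = 2712 (F = 1*2629 + 83 = 2629 + 83 = 2712)
F/x(c) = 2712/((-265*(5/46)²)) = 2712/((-265*25/2116)) = 2712/(-6625/2116) = 2712*(-2116/6625) = -5738592/6625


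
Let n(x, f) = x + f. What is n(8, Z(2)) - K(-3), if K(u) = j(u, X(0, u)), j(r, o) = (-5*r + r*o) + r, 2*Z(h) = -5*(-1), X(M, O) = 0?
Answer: -3/2 ≈ -1.5000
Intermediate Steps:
Z(h) = 5/2 (Z(h) = (-5*(-1))/2 = (1/2)*5 = 5/2)
j(r, o) = -4*r + o*r (j(r, o) = (-5*r + o*r) + r = -4*r + o*r)
n(x, f) = f + x
K(u) = -4*u (K(u) = u*(-4 + 0) = u*(-4) = -4*u)
n(8, Z(2)) - K(-3) = (5/2 + 8) - (-4)*(-3) = 21/2 - 1*12 = 21/2 - 12 = -3/2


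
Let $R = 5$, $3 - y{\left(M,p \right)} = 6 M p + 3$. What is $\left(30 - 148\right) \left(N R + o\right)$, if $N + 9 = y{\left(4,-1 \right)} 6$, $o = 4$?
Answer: $-80122$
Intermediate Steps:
$y{\left(M,p \right)} = - 6 M p$ ($y{\left(M,p \right)} = 3 - \left(6 M p + 3\right) = 3 - \left(3 + 6 M p\right) = - 6 M p$)
$N = 135$ ($N = -9 + \left(-6\right) 4 \left(-1\right) 6 = -9 + 24 \cdot 6 = -9 + 144 = 135$)
$\left(30 - 148\right) \left(N R + o\right) = \left(30 - 148\right) \left(135 \cdot 5 + 4\right) = - 118 \left(675 + 4\right) = \left(-118\right) 679 = -80122$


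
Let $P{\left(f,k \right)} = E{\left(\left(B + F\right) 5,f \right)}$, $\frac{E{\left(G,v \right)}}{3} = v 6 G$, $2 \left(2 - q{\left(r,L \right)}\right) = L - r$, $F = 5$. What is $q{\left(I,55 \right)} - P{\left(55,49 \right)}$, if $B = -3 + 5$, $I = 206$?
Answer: $- \frac{69145}{2} \approx -34573.0$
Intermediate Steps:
$B = 2$
$q{\left(r,L \right)} = 2 + \frac{r}{2} - \frac{L}{2}$ ($q{\left(r,L \right)} = 2 - \frac{L - r}{2} = 2 - \left(\frac{L}{2} - \frac{r}{2}\right) = 2 + \frac{r}{2} - \frac{L}{2}$)
$E{\left(G,v \right)} = 18 G v$ ($E{\left(G,v \right)} = 3 v 6 G = 3 \cdot 6 v G = 3 \cdot 6 G v = 18 G v$)
$P{\left(f,k \right)} = 630 f$ ($P{\left(f,k \right)} = 18 \left(2 + 5\right) 5 f = 18 \cdot 7 \cdot 5 f = 18 \cdot 35 f = 630 f$)
$q{\left(I,55 \right)} - P{\left(55,49 \right)} = \left(2 + \frac{1}{2} \cdot 206 - \frac{55}{2}\right) - 630 \cdot 55 = \left(2 + 103 - \frac{55}{2}\right) - 34650 = \frac{155}{2} - 34650 = - \frac{69145}{2}$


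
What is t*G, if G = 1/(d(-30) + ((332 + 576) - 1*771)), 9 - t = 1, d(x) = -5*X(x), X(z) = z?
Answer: 8/287 ≈ 0.027875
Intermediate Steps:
d(x) = -5*x
t = 8 (t = 9 - 1*1 = 9 - 1 = 8)
G = 1/287 (G = 1/(-5*(-30) + ((332 + 576) - 1*771)) = 1/(150 + (908 - 771)) = 1/(150 + 137) = 1/287 ≈ 0.0034843)
t*G = 8*(1/287) = 8/287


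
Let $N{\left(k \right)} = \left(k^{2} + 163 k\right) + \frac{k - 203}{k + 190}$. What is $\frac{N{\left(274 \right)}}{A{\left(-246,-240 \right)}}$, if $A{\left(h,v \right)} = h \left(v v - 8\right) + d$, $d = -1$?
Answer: $- \frac{55558503}{6573781712} \approx -0.0084515$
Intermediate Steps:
$N{\left(k \right)} = k^{2} + 163 k + \frac{-203 + k}{190 + k}$ ($N{\left(k \right)} = \left(k^{2} + 163 k\right) + \frac{-203 + k}{190 + k} = k^{2} + 163 k + \frac{-203 + k}{190 + k}$)
$A{\left(h,v \right)} = -1 + h \left(-8 + v^{2}\right)$ ($A{\left(h,v \right)} = h \left(v v - 8\right) - 1 = h \left(v^{2} - 8\right) - 1 = h \left(-8 + v^{2}\right) - 1 = -1 + h \left(-8 + v^{2}\right)$)
$\frac{N{\left(274 \right)}}{A{\left(-246,-240 \right)}} = \frac{\frac{1}{190 + 274} \left(-203 + 274^{3} + 353 \cdot 274^{2} + 30971 \cdot 274\right)}{-1 - -1968 - 246 \left(-240\right)^{2}} = \frac{\frac{1}{464} \left(-203 + 20570824 + 353 \cdot 75076 + 8486054\right)}{-1 + 1968 - 14169600} = \frac{\frac{1}{464} \left(-203 + 20570824 + 26501828 + 8486054\right)}{-1 + 1968 - 14169600} = \frac{\frac{1}{464} \cdot 55558503}{-14167633} = \frac{55558503}{464} \left(- \frac{1}{14167633}\right) = - \frac{55558503}{6573781712}$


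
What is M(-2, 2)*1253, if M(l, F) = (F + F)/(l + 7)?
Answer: 5012/5 ≈ 1002.4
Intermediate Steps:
M(l, F) = 2*F/(7 + l) (M(l, F) = (2*F)/(7 + l) = 2*F/(7 + l))
M(-2, 2)*1253 = (2*2/(7 - 2))*1253 = (2*2/5)*1253 = (2*2*(⅕))*1253 = (⅘)*1253 = 5012/5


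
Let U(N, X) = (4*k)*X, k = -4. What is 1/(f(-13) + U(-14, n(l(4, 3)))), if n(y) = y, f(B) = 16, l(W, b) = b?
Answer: -1/32 ≈ -0.031250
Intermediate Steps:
U(N, X) = -16*X (U(N, X) = (4*(-4))*X = -16*X)
1/(f(-13) + U(-14, n(l(4, 3)))) = 1/(16 - 16*3) = 1/(16 - 48) = 1/(-32) = -1/32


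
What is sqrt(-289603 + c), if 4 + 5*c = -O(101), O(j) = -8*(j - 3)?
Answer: I*sqrt(289447) ≈ 538.0*I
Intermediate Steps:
O(j) = 24 - 8*j (O(j) = -8*(-3 + j) = 24 - 8*j)
c = 156 (c = -4/5 + (-(24 - 8*101))/5 = -4/5 + (-(24 - 808))/5 = -4/5 + (-1*(-784))/5 = -4/5 + (1/5)*784 = -4/5 + 784/5 = 156)
sqrt(-289603 + c) = sqrt(-289603 + 156) = sqrt(-289447) = I*sqrt(289447)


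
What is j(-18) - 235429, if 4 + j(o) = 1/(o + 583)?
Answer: -133019644/565 ≈ -2.3543e+5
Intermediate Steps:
j(o) = -4 + 1/(583 + o) (j(o) = -4 + 1/(o + 583) = -4 + 1/(583 + o))
j(-18) - 235429 = (-2331 - 4*(-18))/(583 - 18) - 235429 = (-2331 + 72)/565 - 235429 = (1/565)*(-2259) - 235429 = -2259/565 - 235429 = -133019644/565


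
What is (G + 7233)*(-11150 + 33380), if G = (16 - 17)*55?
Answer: 159566940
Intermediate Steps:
G = -55 (G = -1*55 = -55)
(G + 7233)*(-11150 + 33380) = (-55 + 7233)*(-11150 + 33380) = 7178*22230 = 159566940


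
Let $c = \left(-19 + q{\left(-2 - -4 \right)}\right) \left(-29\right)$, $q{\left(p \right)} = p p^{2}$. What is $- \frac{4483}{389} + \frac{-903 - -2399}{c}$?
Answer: $- \frac{77103}{11281} \approx -6.8348$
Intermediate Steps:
$q{\left(p \right)} = p^{3}$
$c = 319$ ($c = \left(-19 + \left(-2 - -4\right)^{3}\right) \left(-29\right) = \left(-19 + \left(-2 + 4\right)^{3}\right) \left(-29\right) = \left(-19 + 2^{3}\right) \left(-29\right) = \left(-19 + 8\right) \left(-29\right) = \left(-11\right) \left(-29\right) = 319$)
$- \frac{4483}{389} + \frac{-903 - -2399}{c} = - \frac{4483}{389} + \frac{-903 - -2399}{319} = \left(-4483\right) \frac{1}{389} + \left(-903 + 2399\right) \frac{1}{319} = - \frac{4483}{389} + 1496 \cdot \frac{1}{319} = - \frac{4483}{389} + \frac{136}{29} = - \frac{77103}{11281}$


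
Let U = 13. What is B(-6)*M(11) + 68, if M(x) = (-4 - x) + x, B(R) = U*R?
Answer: 380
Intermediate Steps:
B(R) = 13*R
M(x) = -4
B(-6)*M(11) + 68 = (13*(-6))*(-4) + 68 = -78*(-4) + 68 = 312 + 68 = 380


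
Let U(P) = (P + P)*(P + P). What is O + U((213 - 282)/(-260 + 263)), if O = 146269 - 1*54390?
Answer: 93995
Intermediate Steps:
O = 91879 (O = 146269 - 54390 = 91879)
U(P) = 4*P² (U(P) = (2*P)*(2*P) = 4*P²)
O + U((213 - 282)/(-260 + 263)) = 91879 + 4*((213 - 282)/(-260 + 263))² = 91879 + 4*(-69/3)² = 91879 + 4*(-69*⅓)² = 91879 + 4*(-23)² = 91879 + 4*529 = 91879 + 2116 = 93995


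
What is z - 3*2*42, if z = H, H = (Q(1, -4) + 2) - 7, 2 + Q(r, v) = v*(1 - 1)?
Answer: -259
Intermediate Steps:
Q(r, v) = -2 (Q(r, v) = -2 + v*(1 - 1) = -2 + v*0 = -2 + 0 = -2)
H = -7 (H = (-2 + 2) - 7 = 0 - 7 = -7)
z = -7
z - 3*2*42 = -7 - 3*2*42 = -7 - 6*42 = -7 - 252 = -259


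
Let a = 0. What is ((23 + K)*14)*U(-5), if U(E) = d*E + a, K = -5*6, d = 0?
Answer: 0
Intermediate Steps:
K = -30
U(E) = 0 (U(E) = 0*E + 0 = 0 + 0 = 0)
((23 + K)*14)*U(-5) = ((23 - 30)*14)*0 = -7*14*0 = -98*0 = 0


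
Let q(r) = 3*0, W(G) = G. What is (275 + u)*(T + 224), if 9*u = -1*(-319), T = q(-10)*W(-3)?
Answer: 625856/9 ≈ 69540.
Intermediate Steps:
q(r) = 0
T = 0 (T = 0*(-3) = 0)
u = 319/9 (u = (-1*(-319))/9 = (⅑)*319 = 319/9 ≈ 35.444)
(275 + u)*(T + 224) = (275 + 319/9)*(0 + 224) = (2794/9)*224 = 625856/9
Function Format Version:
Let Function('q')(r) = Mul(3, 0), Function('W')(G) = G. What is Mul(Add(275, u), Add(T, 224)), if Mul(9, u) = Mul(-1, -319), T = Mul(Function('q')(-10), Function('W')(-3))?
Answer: Rational(625856, 9) ≈ 69540.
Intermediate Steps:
Function('q')(r) = 0
T = 0 (T = Mul(0, -3) = 0)
u = Rational(319, 9) (u = Mul(Rational(1, 9), Mul(-1, -319)) = Mul(Rational(1, 9), 319) = Rational(319, 9) ≈ 35.444)
Mul(Add(275, u), Add(T, 224)) = Mul(Add(275, Rational(319, 9)), Add(0, 224)) = Mul(Rational(2794, 9), 224) = Rational(625856, 9)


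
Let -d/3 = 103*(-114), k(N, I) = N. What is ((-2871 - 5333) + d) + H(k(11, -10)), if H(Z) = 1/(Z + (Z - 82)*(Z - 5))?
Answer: 11214129/415 ≈ 27022.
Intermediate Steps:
d = 35226 (d = -309*(-114) = -3*(-11742) = 35226)
H(Z) = 1/(Z + (-82 + Z)*(-5 + Z))
((-2871 - 5333) + d) + H(k(11, -10)) = ((-2871 - 5333) + 35226) + 1/(410 + 11² - 86*11) = (-8204 + 35226) + 1/(410 + 121 - 946) = 27022 + 1/(-415) = 27022 - 1/415 = 11214129/415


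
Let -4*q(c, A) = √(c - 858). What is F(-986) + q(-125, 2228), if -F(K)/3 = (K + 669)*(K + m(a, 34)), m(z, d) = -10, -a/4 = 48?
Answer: -947196 - I*√983/4 ≈ -9.472e+5 - 7.8382*I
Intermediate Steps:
a = -192 (a = -4*48 = -192)
F(K) = -3*(-10 + K)*(669 + K) (F(K) = -3*(K + 669)*(K - 10) = -3*(669 + K)*(-10 + K) = -3*(-10 + K)*(669 + K))
q(c, A) = -√(-858 + c)/4 (q(c, A) = -√(c - 858)/4 = -√(-858 + c)/4)
F(-986) + q(-125, 2228) = (20070 - 1977*(-986) - 3*(-986)²) - √(-858 - 125)/4 = (20070 + 1949322 - 3*972196) - I*√983/4 = (20070 + 1949322 - 2916588) - I*√983/4 = -947196 - I*√983/4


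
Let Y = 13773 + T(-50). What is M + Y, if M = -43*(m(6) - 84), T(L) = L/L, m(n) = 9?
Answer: 16999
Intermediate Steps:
T(L) = 1
Y = 13774 (Y = 13773 + 1 = 13774)
M = 3225 (M = -43*(9 - 84) = -43*(-75) = 3225)
M + Y = 3225 + 13774 = 16999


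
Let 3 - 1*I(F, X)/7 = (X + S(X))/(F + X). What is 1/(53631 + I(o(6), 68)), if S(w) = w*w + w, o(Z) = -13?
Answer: 11/583508 ≈ 1.8851e-5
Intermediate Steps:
S(w) = w + w² (S(w) = w² + w = w + w²)
I(F, X) = 21 - 7*(X + X*(1 + X))/(F + X)
1/(53631 + I(o(6), 68)) = 1/(53631 + 7*(68 - 1*68² + 3*(-13))/(-13 + 68)) = 1/(53631 + 7*(68 - 1*4624 - 39)/55) = 1/(53631 + 7*(1/55)*(68 - 4624 - 39)) = 1/(53631 + 7*(1/55)*(-4595)) = 1/(53631 - 6433/11) = 1/(583508/11) = 11/583508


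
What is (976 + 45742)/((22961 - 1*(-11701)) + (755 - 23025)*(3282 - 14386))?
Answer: 23359/123660371 ≈ 0.00018890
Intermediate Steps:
(976 + 45742)/((22961 - 1*(-11701)) + (755 - 23025)*(3282 - 14386)) = 46718/((22961 + 11701) - 22270*(-11104)) = 46718/(34662 + 247286080) = 46718/247320742 = 46718*(1/247320742) = 23359/123660371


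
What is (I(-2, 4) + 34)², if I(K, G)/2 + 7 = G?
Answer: 784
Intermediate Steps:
I(K, G) = -14 + 2*G
(I(-2, 4) + 34)² = ((-14 + 2*4) + 34)² = ((-14 + 8) + 34)² = (-6 + 34)² = 28² = 784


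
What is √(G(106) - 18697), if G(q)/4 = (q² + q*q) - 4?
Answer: 5*√2847 ≈ 266.79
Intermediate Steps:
G(q) = -16 + 8*q² (G(q) = 4*((q² + q*q) - 4) = 4*((q² + q²) - 4) = 4*(2*q² - 4) = 4*(-4 + 2*q²) = -16 + 8*q²)
√(G(106) - 18697) = √((-16 + 8*106²) - 18697) = √((-16 + 8*11236) - 18697) = √((-16 + 89888) - 18697) = √(89872 - 18697) = √71175 = 5*√2847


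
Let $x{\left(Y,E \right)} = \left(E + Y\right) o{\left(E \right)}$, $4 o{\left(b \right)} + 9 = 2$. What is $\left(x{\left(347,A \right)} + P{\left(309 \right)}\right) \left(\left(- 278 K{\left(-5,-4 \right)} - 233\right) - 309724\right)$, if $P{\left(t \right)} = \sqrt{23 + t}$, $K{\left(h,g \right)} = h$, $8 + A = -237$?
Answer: $\frac{110158419}{2} - 617134 \sqrt{83} \approx 4.9457 \cdot 10^{7}$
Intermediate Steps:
$A = -245$ ($A = -8 - 237 = -245$)
$o{\left(b \right)} = - \frac{7}{4}$ ($o{\left(b \right)} = - \frac{9}{4} + \frac{1}{4} \cdot 2 = - \frac{9}{4} + \frac{1}{2} = - \frac{7}{4}$)
$x{\left(Y,E \right)} = - \frac{7 E}{4} - \frac{7 Y}{4}$ ($x{\left(Y,E \right)} = \left(E + Y\right) \left(- \frac{7}{4}\right) = - \frac{7 E}{4} - \frac{7 Y}{4}$)
$\left(x{\left(347,A \right)} + P{\left(309 \right)}\right) \left(\left(- 278 K{\left(-5,-4 \right)} - 233\right) - 309724\right) = \left(\left(\left(- \frac{7}{4}\right) \left(-245\right) - \frac{2429}{4}\right) + \sqrt{23 + 309}\right) \left(\left(\left(-278\right) \left(-5\right) - 233\right) - 309724\right) = \left(\left(\frac{1715}{4} - \frac{2429}{4}\right) + \sqrt{332}\right) \left(\left(1390 - 233\right) - 309724\right) = \left(- \frac{357}{2} + 2 \sqrt{83}\right) \left(1157 - 309724\right) = \left(- \frac{357}{2} + 2 \sqrt{83}\right) \left(-308567\right) = \frac{110158419}{2} - 617134 \sqrt{83}$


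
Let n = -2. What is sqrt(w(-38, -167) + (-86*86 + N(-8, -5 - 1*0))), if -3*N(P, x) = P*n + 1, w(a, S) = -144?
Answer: I*sqrt(67911)/3 ≈ 86.866*I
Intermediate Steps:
N(P, x) = -1/3 + 2*P/3 (N(P, x) = -(P*(-2) + 1)/3 = -(-2*P + 1)/3 = -(1 - 2*P)/3 = -1/3 + 2*P/3)
sqrt(w(-38, -167) + (-86*86 + N(-8, -5 - 1*0))) = sqrt(-144 + (-86*86 + (-1/3 + (2/3)*(-8)))) = sqrt(-144 + (-7396 + (-1/3 - 16/3))) = sqrt(-144 + (-7396 - 17/3)) = sqrt(-144 - 22205/3) = sqrt(-22637/3) = I*sqrt(67911)/3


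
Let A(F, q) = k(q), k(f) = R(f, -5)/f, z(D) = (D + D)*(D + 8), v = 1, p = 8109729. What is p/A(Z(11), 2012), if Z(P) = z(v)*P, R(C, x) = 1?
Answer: 16316774748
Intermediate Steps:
z(D) = 2*D*(8 + D) (z(D) = (2*D)*(8 + D) = 2*D*(8 + D))
k(f) = 1/f
Z(P) = 18*P (Z(P) = (2*1*(8 + 1))*P = (2*1*9)*P = 18*P)
A(F, q) = 1/q
p/A(Z(11), 2012) = 8109729/(1/2012) = 8109729*2012 = 16316774748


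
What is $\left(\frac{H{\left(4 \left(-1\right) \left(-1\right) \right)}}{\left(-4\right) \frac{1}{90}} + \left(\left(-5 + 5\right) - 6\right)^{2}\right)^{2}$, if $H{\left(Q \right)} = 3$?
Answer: $\frac{3969}{4} \approx 992.25$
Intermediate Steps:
$\left(\frac{H{\left(4 \left(-1\right) \left(-1\right) \right)}}{\left(-4\right) \frac{1}{90}} + \left(\left(-5 + 5\right) - 6\right)^{2}\right)^{2} = \left(\frac{3}{\left(-4\right) \frac{1}{90}} + \left(\left(-5 + 5\right) - 6\right)^{2}\right)^{2} = \left(\frac{3}{\left(-4\right) \frac{1}{90}} + \left(0 - 6\right)^{2}\right)^{2} = \left(\frac{3}{- \frac{2}{45}} + \left(-6\right)^{2}\right)^{2} = \left(3 \left(- \frac{45}{2}\right) + 36\right)^{2} = \left(- \frac{135}{2} + 36\right)^{2} = \left(- \frac{63}{2}\right)^{2} = \frac{3969}{4}$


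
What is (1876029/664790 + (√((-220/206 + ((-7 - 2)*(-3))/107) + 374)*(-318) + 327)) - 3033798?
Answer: -2016619310061/664790 - 954*√5036431685/11021 ≈ -3.0396e+6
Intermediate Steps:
(1876029/664790 + (√((-220/206 + ((-7 - 2)*(-3))/107) + 374)*(-318) + 327)) - 3033798 = (1876029*(1/664790) + (√((-220*1/206 - 9*(-3)*(1/107)) + 374)*(-318) + 327)) - 3033798 = (1876029/664790 + (√((-110/103 + 27*(1/107)) + 374)*(-318) + 327)) - 3033798 = (1876029/664790 + (√((-110/103 + 27/107) + 374)*(-318) + 327)) - 3033798 = (1876029/664790 + (√(-8989/11021 + 374)*(-318) + 327)) - 3033798 = (1876029/664790 + (√(4112865/11021)*(-318) + 327)) - 3033798 = (1876029/664790 + ((3*√5036431685/11021)*(-318) + 327)) - 3033798 = (1876029/664790 + (-954*√5036431685/11021 + 327)) - 3033798 = (1876029/664790 + (327 - 954*√5036431685/11021)) - 3033798 = (219262359/664790 - 954*√5036431685/11021) - 3033798 = -2016619310061/664790 - 954*√5036431685/11021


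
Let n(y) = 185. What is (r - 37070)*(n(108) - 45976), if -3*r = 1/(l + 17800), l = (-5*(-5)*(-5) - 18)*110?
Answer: 10541303463491/6210 ≈ 1.6975e+9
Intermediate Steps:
l = -15730 (l = (25*(-5) - 18)*110 = (-125 - 18)*110 = -143*110 = -15730)
r = -1/6210 (r = -1/(3*(-15730 + 17800)) = -1/3/2070 = -1/3*1/2070 = -1/6210 ≈ -0.00016103)
(r - 37070)*(n(108) - 45976) = (-1/6210 - 37070)*(185 - 45976) = -230204701/6210*(-45791) = 10541303463491/6210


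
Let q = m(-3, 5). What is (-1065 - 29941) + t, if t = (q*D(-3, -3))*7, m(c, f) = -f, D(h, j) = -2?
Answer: -30936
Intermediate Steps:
q = -5 (q = -1*5 = -5)
t = 70 (t = -5*(-2)*7 = 10*7 = 70)
(-1065 - 29941) + t = (-1065 - 29941) + 70 = -31006 + 70 = -30936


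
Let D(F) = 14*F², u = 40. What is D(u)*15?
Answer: 336000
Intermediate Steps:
D(u)*15 = (14*40²)*15 = (14*1600)*15 = 22400*15 = 336000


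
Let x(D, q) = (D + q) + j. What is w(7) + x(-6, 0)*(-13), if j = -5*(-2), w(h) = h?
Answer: -45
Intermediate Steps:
j = 10
x(D, q) = 10 + D + q (x(D, q) = (D + q) + 10 = 10 + D + q)
w(7) + x(-6, 0)*(-13) = 7 + (10 - 6 + 0)*(-13) = 7 + 4*(-13) = 7 - 52 = -45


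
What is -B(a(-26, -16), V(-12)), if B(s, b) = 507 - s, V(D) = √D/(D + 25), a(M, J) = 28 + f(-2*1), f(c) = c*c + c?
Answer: -477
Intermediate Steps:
f(c) = c + c² (f(c) = c² + c = c + c²)
a(M, J) = 30 (a(M, J) = 28 + (-2*1)*(1 - 2*1) = 28 - 2*(1 - 2) = 28 - 2*(-1) = 28 + 2 = 30)
V(D) = √D/(25 + D)
-B(a(-26, -16), V(-12)) = -(507 - 1*30) = -(507 - 30) = -1*477 = -477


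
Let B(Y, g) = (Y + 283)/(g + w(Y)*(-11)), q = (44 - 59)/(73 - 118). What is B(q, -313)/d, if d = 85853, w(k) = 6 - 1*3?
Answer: -425/44557707 ≈ -9.5382e-6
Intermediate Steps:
w(k) = 3 (w(k) = 6 - 3 = 3)
q = ⅓ (q = -15/(-45) = -15*(-1/45) = ⅓ ≈ 0.33333)
B(Y, g) = (283 + Y)/(-33 + g) (B(Y, g) = (Y + 283)/(g + 3*(-11)) = (283 + Y)/(g - 33) = (283 + Y)/(-33 + g))
B(q, -313)/d = ((283 + ⅓)/(-33 - 313))/85853 = ((850/3)/(-346))*(1/85853) = -1/346*850/3*(1/85853) = -425/519*1/85853 = -425/44557707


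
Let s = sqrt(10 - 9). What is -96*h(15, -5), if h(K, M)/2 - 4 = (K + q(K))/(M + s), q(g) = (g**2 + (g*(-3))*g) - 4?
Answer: -21840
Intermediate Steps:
q(g) = -4 - 2*g**2 (q(g) = (g**2 + (-3*g)*g) - 4 = (g**2 - 3*g**2) - 4 = -2*g**2 - 4 = -4 - 2*g**2)
s = 1 (s = sqrt(1) = 1)
h(K, M) = 8 + 2*(-4 + K - 2*K**2)/(1 + M) (h(K, M) = 8 + 2*((K + (-4 - 2*K**2))/(M + 1)) = 8 + 2*((-4 + K - 2*K**2)/(1 + M)) = 8 + 2*(-4 + K - 2*K**2)/(1 + M))
-96*h(15, -5) = -192*(15 - 2*15**2 + 4*(-5))/(1 - 5) = -192*(15 - 2*225 - 20)/(-4) = -192*(-1)*(15 - 450 - 20)/4 = -192*(-1)*(-455)/4 = -96*455/2 = -21840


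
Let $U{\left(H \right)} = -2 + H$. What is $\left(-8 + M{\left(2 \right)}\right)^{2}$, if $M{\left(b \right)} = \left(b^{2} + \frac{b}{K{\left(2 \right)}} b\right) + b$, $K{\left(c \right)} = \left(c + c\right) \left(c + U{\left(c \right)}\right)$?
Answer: $\frac{9}{4} \approx 2.25$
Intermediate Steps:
$K{\left(c \right)} = 2 c \left(-2 + 2 c\right)$ ($K{\left(c \right)} = \left(c + c\right) \left(c + \left(-2 + c\right)\right) = 2 c \left(-2 + 2 c\right)$)
$M{\left(b \right)} = b + \frac{9 b^{2}}{8}$ ($M{\left(b \right)} = \left(b^{2} + \frac{b}{4 \cdot 2 \left(-1 + 2\right)} b\right) + b = \left(b^{2} + \frac{b}{4 \cdot 2 \cdot 1} b\right) + b = \left(b^{2} + \frac{b}{8} b\right) + b = \left(b^{2} + \frac{b^{2}}{8}\right) + b = \frac{9 b^{2}}{8} + b = b + \frac{9 b^{2}}{8}$)
$\left(-8 + M{\left(2 \right)}\right)^{2} = \left(-8 + \frac{1}{8} \cdot 2 \left(8 + 9 \cdot 2\right)\right)^{2} = \left(-8 + \frac{1}{8} \cdot 2 \left(8 + 18\right)\right)^{2} = \left(-8 + \frac{1}{8} \cdot 2 \cdot 26\right)^{2} = \left(-8 + \frac{13}{2}\right)^{2} = \left(- \frac{3}{2}\right)^{2} = \frac{9}{4}$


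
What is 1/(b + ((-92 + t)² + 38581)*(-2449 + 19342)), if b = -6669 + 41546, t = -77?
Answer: 1/1134264683 ≈ 8.8163e-10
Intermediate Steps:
b = 34877
1/(b + ((-92 + t)² + 38581)*(-2449 + 19342)) = 1/(34877 + ((-92 - 77)² + 38581)*(-2449 + 19342)) = 1/(34877 + ((-169)² + 38581)*16893) = 1/(34877 + (28561 + 38581)*16893) = 1/(34877 + 67142*16893) = 1/(34877 + 1134229806) = 1/1134264683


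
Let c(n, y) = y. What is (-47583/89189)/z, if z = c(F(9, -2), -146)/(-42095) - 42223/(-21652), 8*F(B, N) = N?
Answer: -43369094248020/158804437306253 ≈ -0.27310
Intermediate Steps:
F(B, N) = N/8
z = 1780538377/911440940 (z = -146/(-42095) - 42223/(-21652) = -146*(-1/42095) - 42223*(-1/21652) = 146/42095 + 42223/21652 = 1780538377/911440940 ≈ 1.9535)
(-47583/89189)/z = (-47583/89189)/(1780538377/911440940) = -47583*1/89189*(911440940/1780538377) = -47583/89189*911440940/1780538377 = -43369094248020/158804437306253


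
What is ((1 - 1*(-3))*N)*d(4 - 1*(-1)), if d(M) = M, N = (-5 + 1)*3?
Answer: -240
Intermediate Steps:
N = -12 (N = -4*3 = -12)
((1 - 1*(-3))*N)*d(4 - 1*(-1)) = ((1 - 1*(-3))*(-12))*(4 - 1*(-1)) = ((1 + 3)*(-12))*(4 + 1) = (4*(-12))*5 = -48*5 = -240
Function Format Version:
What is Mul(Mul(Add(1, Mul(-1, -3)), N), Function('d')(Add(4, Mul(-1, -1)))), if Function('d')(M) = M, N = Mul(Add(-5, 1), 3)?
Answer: -240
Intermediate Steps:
N = -12 (N = Mul(-4, 3) = -12)
Mul(Mul(Add(1, Mul(-1, -3)), N), Function('d')(Add(4, Mul(-1, -1)))) = Mul(Mul(Add(1, Mul(-1, -3)), -12), Add(4, Mul(-1, -1))) = Mul(Mul(Add(1, 3), -12), Add(4, 1)) = Mul(Mul(4, -12), 5) = Mul(-48, 5) = -240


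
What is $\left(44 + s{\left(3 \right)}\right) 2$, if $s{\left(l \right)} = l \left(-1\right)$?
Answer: $82$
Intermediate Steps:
$s{\left(l \right)} = - l$
$\left(44 + s{\left(3 \right)}\right) 2 = \left(44 - 3\right) 2 = 41 \cdot 2 = 82$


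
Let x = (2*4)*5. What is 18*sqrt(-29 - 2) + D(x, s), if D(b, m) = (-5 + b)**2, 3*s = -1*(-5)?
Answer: 1225 + 18*I*sqrt(31) ≈ 1225.0 + 100.22*I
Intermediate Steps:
s = 5/3 (s = (-1*(-5))/3 = (1/3)*5 = 5/3 ≈ 1.6667)
x = 40 (x = 8*5 = 40)
18*sqrt(-29 - 2) + D(x, s) = 18*sqrt(-29 - 2) + (-5 + 40)**2 = 18*sqrt(-31) + 35**2 = 18*(I*sqrt(31)) + 1225 = 18*I*sqrt(31) + 1225 = 1225 + 18*I*sqrt(31)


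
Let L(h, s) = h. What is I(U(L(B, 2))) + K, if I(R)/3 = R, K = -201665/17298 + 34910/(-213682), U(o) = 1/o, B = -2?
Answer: -12310115141/924067809 ≈ -13.322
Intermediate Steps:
K = -21848026855/1848135618 (K = -201665*1/17298 + 34910*(-1/213682) = -201665/17298 - 17455/106841 = -21848026855/1848135618 ≈ -11.822)
I(R) = 3*R
I(U(L(B, 2))) + K = 3/(-2) - 21848026855/1848135618 = 3*(-½) - 21848026855/1848135618 = -3/2 - 21848026855/1848135618 = -12310115141/924067809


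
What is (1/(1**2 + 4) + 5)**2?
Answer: 676/25 ≈ 27.040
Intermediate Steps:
(1/(1**2 + 4) + 5)**2 = (1/(1 + 4) + 5)**2 = (1/5 + 5)**2 = (26/5)**2 = 676/25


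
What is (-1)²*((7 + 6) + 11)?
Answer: 24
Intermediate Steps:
(-1)²*((7 + 6) + 11) = 1*(13 + 11) = 1*24 = 24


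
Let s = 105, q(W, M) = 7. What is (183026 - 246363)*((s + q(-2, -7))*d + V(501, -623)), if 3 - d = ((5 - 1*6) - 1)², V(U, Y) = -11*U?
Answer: 356143951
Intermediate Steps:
d = -1 (d = 3 - ((5 - 1*6) - 1)² = 3 - ((5 - 6) - 1)² = 3 - (-1 - 1)² = 3 - 1*(-2)² = 3 - 1*4 = 3 - 4 = -1)
(183026 - 246363)*((s + q(-2, -7))*d + V(501, -623)) = (183026 - 246363)*((105 + 7)*(-1) - 11*501) = -63337*(112*(-1) - 5511) = -63337*(-112 - 5511) = -63337*(-5623) = 356143951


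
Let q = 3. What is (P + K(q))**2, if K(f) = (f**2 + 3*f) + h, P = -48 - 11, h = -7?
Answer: 2304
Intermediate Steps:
P = -59
K(f) = -7 + f**2 + 3*f (K(f) = (f**2 + 3*f) - 7 = -7 + f**2 + 3*f)
(P + K(q))**2 = (-59 + (-7 + 3**2 + 3*3))**2 = (-59 + (-7 + 9 + 9))**2 = (-59 + 11)**2 = (-48)**2 = 2304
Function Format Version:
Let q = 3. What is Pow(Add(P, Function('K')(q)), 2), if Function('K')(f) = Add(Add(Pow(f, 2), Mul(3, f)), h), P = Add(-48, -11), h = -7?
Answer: 2304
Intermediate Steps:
P = -59
Function('K')(f) = Add(-7, Pow(f, 2), Mul(3, f)) (Function('K')(f) = Add(Add(Pow(f, 2), Mul(3, f)), -7) = Add(-7, Pow(f, 2), Mul(3, f)))
Pow(Add(P, Function('K')(q)), 2) = Pow(Add(-59, Add(-7, Pow(3, 2), Mul(3, 3))), 2) = Pow(Add(-59, Add(-7, 9, 9)), 2) = Pow(Add(-59, 11), 2) = Pow(-48, 2) = 2304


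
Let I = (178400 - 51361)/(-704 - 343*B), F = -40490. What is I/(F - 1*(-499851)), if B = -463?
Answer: 127039/72627270905 ≈ 1.7492e-6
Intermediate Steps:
I = 127039/158105 (I = (178400 - 51361)/(-704 - 343*(-463)) = 127039/(-704 + 158809) = 127039/158105 ≈ 0.80351)
I/(F - 1*(-499851)) = 127039/(158105*(-40490 - 1*(-499851))) = 127039/(158105*(-40490 + 499851)) = (127039/158105)/459361 = (127039/158105)*(1/459361) = 127039/72627270905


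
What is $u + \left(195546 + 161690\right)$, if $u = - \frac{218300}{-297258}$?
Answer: $\frac{1435019962}{4017} \approx 3.5724 \cdot 10^{5}$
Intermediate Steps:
$u = \frac{2950}{4017}$ ($u = \left(-218300\right) \left(- \frac{1}{297258}\right) = \frac{2950}{4017} \approx 0.73438$)
$u + \left(195546 + 161690\right) = \frac{2950}{4017} + \left(195546 + 161690\right) = \frac{2950}{4017} + 357236 = \frac{1435019962}{4017}$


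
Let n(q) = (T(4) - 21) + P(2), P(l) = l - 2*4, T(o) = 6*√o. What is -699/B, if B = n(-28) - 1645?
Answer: 699/1660 ≈ 0.42108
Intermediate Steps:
P(l) = -8 + l (P(l) = l - 8 = -8 + l)
n(q) = -15 (n(q) = (6*√4 - 21) + (-8 + 2) = (6*2 - 21) - 6 = (12 - 21) - 6 = -9 - 6 = -15)
B = -1660 (B = -15 - 1645 = -1660)
-699/B = -699/(-1660) = -699*(-1/1660) = 699/1660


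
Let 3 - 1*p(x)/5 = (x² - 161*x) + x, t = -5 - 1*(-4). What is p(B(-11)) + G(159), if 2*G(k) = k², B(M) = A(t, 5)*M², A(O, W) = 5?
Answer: -2666939/2 ≈ -1.3335e+6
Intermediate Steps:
t = -1 (t = -5 + 4 = -1)
B(M) = 5*M²
p(x) = 15 - 5*x² + 800*x (p(x) = 15 - 5*((x² - 161*x) + x) = 15 - 5*(x² - 160*x) = 15 + (-5*x² + 800*x) = 15 - 5*x² + 800*x)
G(k) = k²/2
p(B(-11)) + G(159) = (15 - 5*(5*(-11)²)² + 800*(5*(-11)²)) + (½)*159² = (15 - 5*(5*121)² + 800*(5*121)) + (½)*25281 = (15 - 5*605² + 800*605) + 25281/2 = (15 - 5*366025 + 484000) + 25281/2 = (15 - 1830125 + 484000) + 25281/2 = -1346110 + 25281/2 = -2666939/2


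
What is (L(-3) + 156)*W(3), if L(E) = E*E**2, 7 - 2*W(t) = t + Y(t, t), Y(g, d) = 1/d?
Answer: 473/2 ≈ 236.50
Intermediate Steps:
W(t) = 7/2 - t/2 - 1/(2*t) (W(t) = 7/2 - (t + 1/t)/2 = 7/2 + (-t/2 - 1/(2*t)) = 7/2 - t/2 - 1/(2*t))
L(E) = E**3
(L(-3) + 156)*W(3) = ((-3)**3 + 156)*((1/2)*(-1 + 3*(7 - 1*3))/3) = (-27 + 156)*((1/2)*(1/3)*(-1 + 3*(7 - 3))) = 129*((1/2)*(1/3)*(-1 + 3*4)) = 129*((1/2)*(1/3)*(-1 + 12)) = 129*((1/2)*(1/3)*11) = 129*(11/6) = 473/2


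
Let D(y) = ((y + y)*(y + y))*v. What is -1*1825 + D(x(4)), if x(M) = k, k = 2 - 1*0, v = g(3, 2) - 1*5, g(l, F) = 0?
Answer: -1905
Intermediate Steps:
v = -5 (v = 0 - 1*5 = 0 - 5 = -5)
k = 2 (k = 2 + 0 = 2)
x(M) = 2
D(y) = -20*y² (D(y) = ((y + y)*(y + y))*(-5) = ((2*y)*(2*y))*(-5) = (4*y²)*(-5) = -20*y²)
-1*1825 + D(x(4)) = -1*1825 - 20*2² = -1825 - 20*4 = -1825 - 80 = -1905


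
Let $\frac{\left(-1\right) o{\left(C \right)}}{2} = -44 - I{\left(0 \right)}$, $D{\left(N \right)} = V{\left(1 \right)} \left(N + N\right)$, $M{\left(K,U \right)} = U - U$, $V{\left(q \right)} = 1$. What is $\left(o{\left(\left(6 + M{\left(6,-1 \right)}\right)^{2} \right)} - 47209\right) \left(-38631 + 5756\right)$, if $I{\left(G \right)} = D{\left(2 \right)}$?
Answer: $1548839875$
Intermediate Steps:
$M{\left(K,U \right)} = 0$
$D{\left(N \right)} = 2 N$ ($D{\left(N \right)} = 1 \left(N + N\right) = 1 \cdot 2 N = 2 N$)
$I{\left(G \right)} = 4$ ($I{\left(G \right)} = 2 \cdot 2 = 4$)
$o{\left(C \right)} = 96$ ($o{\left(C \right)} = - 2 \left(-44 - 4\right) = \left(-2\right) \left(-48\right) = 96$)
$\left(o{\left(\left(6 + M{\left(6,-1 \right)}\right)^{2} \right)} - 47209\right) \left(-38631 + 5756\right) = \left(96 - 47209\right) \left(-38631 + 5756\right) = \left(-47113\right) \left(-32875\right) = 1548839875$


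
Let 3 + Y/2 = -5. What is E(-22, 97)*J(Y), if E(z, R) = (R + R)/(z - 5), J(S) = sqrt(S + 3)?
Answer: -194*I*sqrt(13)/27 ≈ -25.907*I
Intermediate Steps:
Y = -16 (Y = -6 + 2*(-5) = -6 - 10 = -16)
J(S) = sqrt(3 + S)
E(z, R) = 2*R/(-5 + z) (E(z, R) = (2*R)/(-5 + z) = 2*R/(-5 + z))
E(-22, 97)*J(Y) = (2*97/(-5 - 22))*sqrt(3 - 16) = (2*97/(-27))*sqrt(-13) = (2*97*(-1/27))*(I*sqrt(13)) = -194*I*sqrt(13)/27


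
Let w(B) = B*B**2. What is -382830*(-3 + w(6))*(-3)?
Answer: 244628370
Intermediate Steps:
w(B) = B**3
-382830*(-3 + w(6))*(-3) = -382830*(-3 + 6**3)*(-3) = -382830*(-3 + 216)*(-3) = -81542790*(-3) = -382830*(-639) = 244628370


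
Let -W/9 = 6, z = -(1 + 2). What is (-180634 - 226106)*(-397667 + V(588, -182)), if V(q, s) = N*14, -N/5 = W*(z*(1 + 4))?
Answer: 184809233580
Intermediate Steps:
z = -3 (z = -1*3 = -3)
W = -54 (W = -9*6 = -54)
N = -4050 (N = -(-270)*(-3*(1 + 4)) = -(-270)*(-3*5) = -(-270)*(-15) = -5*810 = -4050)
V(q, s) = -56700 (V(q, s) = -4050*14 = -56700)
(-180634 - 226106)*(-397667 + V(588, -182)) = (-180634 - 226106)*(-397667 - 56700) = -406740*(-454367) = 184809233580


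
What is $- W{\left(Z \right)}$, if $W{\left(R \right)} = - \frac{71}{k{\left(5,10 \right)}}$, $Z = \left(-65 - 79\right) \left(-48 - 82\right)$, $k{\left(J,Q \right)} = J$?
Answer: $\frac{71}{5} \approx 14.2$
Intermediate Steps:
$Z = 18720$ ($Z = \left(-144\right) \left(-130\right) = 18720$)
$W{\left(R \right)} = - \frac{71}{5}$
$- W{\left(Z \right)} = \left(-1\right) \left(- \frac{71}{5}\right) = \frac{71}{5}$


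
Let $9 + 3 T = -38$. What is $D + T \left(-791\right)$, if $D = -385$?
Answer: $\frac{36022}{3} \approx 12007.0$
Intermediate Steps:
$T = - \frac{47}{3}$ ($T = -3 + \frac{1}{3} \left(-38\right) = -3 - \frac{38}{3} = - \frac{47}{3} \approx -15.667$)
$D + T \left(-791\right) = -385 - - \frac{37177}{3} = -385 + \frac{37177}{3} = \frac{36022}{3}$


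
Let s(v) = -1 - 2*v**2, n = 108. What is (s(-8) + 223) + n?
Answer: 202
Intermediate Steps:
s(v) = -1 - 2*v**2
(s(-8) + 223) + n = ((-1 - 2*(-8)**2) + 223) + 108 = ((-1 - 2*64) + 223) + 108 = ((-1 - 128) + 223) + 108 = (-129 + 223) + 108 = 94 + 108 = 202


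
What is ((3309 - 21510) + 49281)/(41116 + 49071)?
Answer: 31080/90187 ≈ 0.34462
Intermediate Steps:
((3309 - 21510) + 49281)/(41116 + 49071) = (-18201 + 49281)/90187 = 31080*(1/90187) = 31080/90187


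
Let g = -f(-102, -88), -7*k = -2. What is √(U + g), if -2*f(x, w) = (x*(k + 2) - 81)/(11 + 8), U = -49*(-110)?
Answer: √380789906/266 ≈ 73.360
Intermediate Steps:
k = 2/7 (k = -⅐*(-2) = 2/7 ≈ 0.28571)
U = 5390
f(x, w) = 81/38 - 8*x/133 (f(x, w) = -(x*(2/7 + 2) - 81)/(2*(11 + 8)) = -(x*(16/7) - 81)/(2*19) = -(16*x/7 - 81)/(2*19) = -(-81 + 16*x/7)/(2*19) = -(-81/19 + 16*x/133)/2 = 81/38 - 8*x/133)
g = -2199/266 (g = -(81/38 - 8/133*(-102)) = -(81/38 + 816/133) = -1*2199/266 = -2199/266 ≈ -8.2669)
√(U + g) = √(5390 - 2199/266) = √(1431541/266) = √380789906/266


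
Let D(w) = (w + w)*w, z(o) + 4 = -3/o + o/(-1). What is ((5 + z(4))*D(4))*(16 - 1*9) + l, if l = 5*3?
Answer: -825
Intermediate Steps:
z(o) = -4 - o - 3/o (z(o) = -4 + (-3/o + o/(-1)) = -4 + (-3/o + o*(-1)) = -4 + (-3/o - o) = -4 + (-o - 3/o) = -4 - o - 3/o)
l = 15
D(w) = 2*w**2 (D(w) = (2*w)*w = 2*w**2)
((5 + z(4))*D(4))*(16 - 1*9) + l = ((5 + (-4 - 1*4 - 3/4))*(2*4**2))*(16 - 1*9) + 15 = ((5 + (-4 - 4 - 3*1/4))*(2*16))*(16 - 9) + 15 = ((5 + (-4 - 4 - 3/4))*32)*7 + 15 = ((5 - 35/4)*32)*7 + 15 = -15/4*32*7 + 15 = -120*7 + 15 = -840 + 15 = -825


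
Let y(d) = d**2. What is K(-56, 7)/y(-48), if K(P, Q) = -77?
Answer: -77/2304 ≈ -0.033420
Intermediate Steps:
K(-56, 7)/y(-48) = -77/((-48)**2) = -77/2304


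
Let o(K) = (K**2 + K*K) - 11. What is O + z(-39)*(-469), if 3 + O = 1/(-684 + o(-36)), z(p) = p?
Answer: 34692337/1897 ≈ 18288.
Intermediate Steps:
o(K) = -11 + 2*K**2 (o(K) = (K**2 + K**2) - 11 = 2*K**2 - 11 = -11 + 2*K**2)
O = -5690/1897 (O = -3 + 1/(-684 + (-11 + 2*(-36)**2)) = -3 + 1/(-684 + (-11 + 2*1296)) = -3 + 1/(-684 + (-11 + 2592)) = -3 + 1/(-684 + 2581) = -3 + 1/1897 = -5690/1897 ≈ -2.9995)
O + z(-39)*(-469) = -5690/1897 - 39*(-469) = -5690/1897 + 18291 = 34692337/1897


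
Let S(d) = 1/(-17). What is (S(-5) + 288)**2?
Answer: 23961025/289 ≈ 82910.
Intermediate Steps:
S(d) = -1/17
(S(-5) + 288)**2 = (-1/17 + 288)**2 = (4895/17)**2 = 23961025/289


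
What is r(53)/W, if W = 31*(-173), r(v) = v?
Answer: -53/5363 ≈ -0.0098825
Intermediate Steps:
W = -5363
r(53)/W = 53/(-5363) = 53*(-1/5363) = -53/5363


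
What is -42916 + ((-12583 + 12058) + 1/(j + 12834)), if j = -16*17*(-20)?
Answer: -793840833/18274 ≈ -43441.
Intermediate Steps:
j = 5440 (j = -272*(-20) = 5440)
-42916 + ((-12583 + 12058) + 1/(j + 12834)) = -42916 + ((-12583 + 12058) + 1/(5440 + 12834)) = -42916 + (-525 + 1/18274) = -42916 - 9593849/18274 = -793840833/18274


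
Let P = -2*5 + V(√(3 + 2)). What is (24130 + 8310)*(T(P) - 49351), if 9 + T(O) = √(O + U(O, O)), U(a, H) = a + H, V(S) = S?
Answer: -1601238400 + 32440*I*√(30 - 3*√5) ≈ -1.6012e+9 + 1.5656e+5*I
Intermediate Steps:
U(a, H) = H + a
P = -10 + √5 (P = -2*5 + √(3 + 2) = -10 + √5 ≈ -7.7639)
T(O) = -9 + √3*√O (T(O) = -9 + √(O + (O + O)) = -9 + √(O + 2*O) = -9 + √(3*O) = -9 + √3*√O)
(24130 + 8310)*(T(P) - 49351) = (24130 + 8310)*((-9 + √3*√(-10 + √5)) - 49351) = 32440*(-49360 + √3*√(-10 + √5)) = -1601238400 + 32440*√3*√(-10 + √5)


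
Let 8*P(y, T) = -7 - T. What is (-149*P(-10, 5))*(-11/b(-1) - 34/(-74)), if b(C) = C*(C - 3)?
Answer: -151533/296 ≈ -511.94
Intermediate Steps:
b(C) = C*(-3 + C)
P(y, T) = -7/8 - T/8 (P(y, T) = (-7 - T)/8 = -7/8 - T/8)
(-149*P(-10, 5))*(-11/b(-1) - 34/(-74)) = (-149*(-7/8 - 1/8*5))*(-11*(-1/(-3 - 1)) - 34/(-74)) = (-149*(-7/8 - 5/8))*(-11/((-1*(-4))) - 34*(-1/74)) = (-149*(-3/2))*(-11/4 + 17/37) = 447*(-11*1/4 + 17/37)/2 = 447*(-11/4 + 17/37)/2 = (447/2)*(-339/148) = -151533/296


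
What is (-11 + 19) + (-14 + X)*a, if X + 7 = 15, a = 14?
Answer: -76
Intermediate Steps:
X = 8 (X = -7 + 15 = 8)
(-11 + 19) + (-14 + X)*a = (-11 + 19) + (-14 + 8)*14 = 8 - 6*14 = 8 - 84 = -76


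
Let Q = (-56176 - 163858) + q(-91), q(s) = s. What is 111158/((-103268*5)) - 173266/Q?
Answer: 6499551169/11365934250 ≈ 0.57185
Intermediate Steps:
Q = -220125 (Q = (-56176 - 163858) - 91 = -220034 - 91 = -220125)
111158/((-103268*5)) - 173266/Q = 111158/((-103268*5)) - 173266/(-220125) = 111158/(-516340) - 173266*(-1/220125) = 111158*(-1/516340) + 173266/220125 = -55579/258170 + 173266/220125 = 6499551169/11365934250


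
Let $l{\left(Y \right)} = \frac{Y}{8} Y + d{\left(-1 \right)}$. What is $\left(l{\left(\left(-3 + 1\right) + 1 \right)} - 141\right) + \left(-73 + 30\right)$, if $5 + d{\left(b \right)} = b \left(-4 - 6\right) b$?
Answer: $- \frac{1591}{8} \approx -198.88$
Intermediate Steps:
$d{\left(b \right)} = -5 - 10 b^{2}$ ($d{\left(b \right)} = -5 + b \left(-4 - 6\right) b = -5 + b \left(-10\right) b = -5 + - 10 b b = -5 - 10 b^{2}$)
$l{\left(Y \right)} = -15 + \frac{Y^{2}}{8}$ ($l{\left(Y \right)} = \frac{Y}{8} Y - \left(5 + 10 \left(-1\right)^{2}\right) = Y \frac{1}{8} Y - 15 = \frac{Y}{8} Y - 15 = \frac{Y^{2}}{8} - 15 = -15 + \frac{Y^{2}}{8}$)
$\left(l{\left(\left(-3 + 1\right) + 1 \right)} - 141\right) + \left(-73 + 30\right) = \left(\left(-15 + \frac{\left(\left(-3 + 1\right) + 1\right)^{2}}{8}\right) - 141\right) + \left(-73 + 30\right) = \left(\left(-15 + \frac{\left(-2 + 1\right)^{2}}{8}\right) - 141\right) - 43 = \left(\left(-15 + \frac{\left(-1\right)^{2}}{8}\right) - 141\right) - 43 = \left(\left(-15 + \frac{1}{8} \cdot 1\right) - 141\right) - 43 = \left(\left(-15 + \frac{1}{8}\right) - 141\right) - 43 = \left(- \frac{119}{8} - 141\right) - 43 = - \frac{1247}{8} - 43 = - \frac{1591}{8}$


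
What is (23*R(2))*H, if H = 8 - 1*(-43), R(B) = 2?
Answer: 2346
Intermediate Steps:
H = 51 (H = 8 + 43 = 51)
(23*R(2))*H = (23*2)*51 = 46*51 = 2346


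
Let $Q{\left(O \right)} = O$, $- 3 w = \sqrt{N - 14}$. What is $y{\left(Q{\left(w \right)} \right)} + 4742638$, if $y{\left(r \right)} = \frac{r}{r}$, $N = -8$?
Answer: $4742639$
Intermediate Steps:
$w = - \frac{i \sqrt{22}}{3}$ ($w = - \frac{\sqrt{-8 - 14}}{3} = - \frac{\sqrt{-22}}{3} = - \frac{i \sqrt{22}}{3} \approx - 1.5635 i$)
$y{\left(r \right)} = 1$
$y{\left(Q{\left(w \right)} \right)} + 4742638 = 1 + 4742638 = 4742639$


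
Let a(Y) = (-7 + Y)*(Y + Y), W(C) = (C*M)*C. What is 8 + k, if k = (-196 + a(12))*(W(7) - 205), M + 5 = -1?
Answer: 37932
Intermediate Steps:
M = -6 (M = -5 - 1 = -6)
W(C) = -6*C**2 (W(C) = (C*(-6))*C = (-6*C)*C = -6*C**2)
a(Y) = 2*Y*(-7 + Y) (a(Y) = (-7 + Y)*(2*Y) = 2*Y*(-7 + Y))
k = 37924 (k = (-196 + 2*12*(-7 + 12))*(-6*7**2 - 205) = (-196 + 2*12*5)*(-6*49 - 205) = (-196 + 120)*(-294 - 205) = -76*(-499) = 37924)
8 + k = 8 + 37924 = 37932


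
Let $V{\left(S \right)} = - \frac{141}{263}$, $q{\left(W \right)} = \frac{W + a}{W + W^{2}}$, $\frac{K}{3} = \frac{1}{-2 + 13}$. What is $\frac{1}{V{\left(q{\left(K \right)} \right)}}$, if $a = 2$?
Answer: $- \frac{263}{141} \approx -1.8652$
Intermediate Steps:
$K = \frac{3}{11}$ ($K = \frac{3}{-2 + 13} = \frac{3}{11} \approx 0.27273$)
$q{\left(W \right)} = \frac{2 + W}{W + W^{2}}$ ($q{\left(W \right)} = \frac{W + 2}{W + W^{2}} = \frac{2 + W}{W + W^{2}}$)
$V{\left(S \right)} = - \frac{141}{263}$ ($V{\left(S \right)} = \left(-141\right) \frac{1}{263} = - \frac{141}{263}$)
$\frac{1}{V{\left(q{\left(K \right)} \right)}} = \frac{1}{- \frac{141}{263}} = - \frac{263}{141}$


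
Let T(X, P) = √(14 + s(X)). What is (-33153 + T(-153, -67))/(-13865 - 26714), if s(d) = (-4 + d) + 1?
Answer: 33153/40579 - I*√142/40579 ≈ 0.817 - 0.00029366*I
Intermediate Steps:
s(d) = -3 + d
T(X, P) = √(11 + X) (T(X, P) = √(14 + (-3 + X)) = √(11 + X))
(-33153 + T(-153, -67))/(-13865 - 26714) = (-33153 + √(11 - 153))/(-13865 - 26714) = (-33153 + √(-142))/(-40579) = (-33153 + I*√142)*(-1/40579) = 33153/40579 - I*√142/40579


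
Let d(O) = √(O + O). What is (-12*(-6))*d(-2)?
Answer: 144*I ≈ 144.0*I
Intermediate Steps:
d(O) = √2*√O (d(O) = √(2*O) = √2*√O)
(-12*(-6))*d(-2) = (-12*(-6))*(√2*√(-2)) = 72*(√2*(I*√2)) = 72*(2*I) = 144*I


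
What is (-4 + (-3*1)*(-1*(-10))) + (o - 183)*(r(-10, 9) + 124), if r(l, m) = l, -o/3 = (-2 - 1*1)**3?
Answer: -11662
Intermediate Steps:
o = 81 (o = -3*(-2 - 1*1)**3 = -3*(-2 - 1)**3 = -3*(-3)**3 = -3*(-27) = 81)
(-4 + (-3*1)*(-1*(-10))) + (o - 183)*(r(-10, 9) + 124) = (-4 + (-3*1)*(-1*(-10))) + (81 - 183)*(-10 + 124) = (-4 - 3*10) - 102*114 = (-4 - 30) - 11628 = -34 - 11628 = -11662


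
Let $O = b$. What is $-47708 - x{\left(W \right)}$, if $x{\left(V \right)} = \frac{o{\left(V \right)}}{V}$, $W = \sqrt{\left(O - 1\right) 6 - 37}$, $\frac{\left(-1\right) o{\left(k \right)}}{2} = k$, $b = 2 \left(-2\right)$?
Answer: $-47706$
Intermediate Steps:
$b = -4$
$O = -4$
$o{\left(k \right)} = - 2 k$
$W = i \sqrt{67}$ ($W = \sqrt{\left(-4 - 1\right) 6 - 37} = \sqrt{\left(-5\right) 6 - 37} = \sqrt{-30 - 37} = \sqrt{-67} = i \sqrt{67} \approx 8.1853 i$)
$x{\left(V \right)} = -2$ ($x{\left(V \right)} = \frac{\left(-2\right) V}{V} = -2$)
$-47708 - x{\left(W \right)} = -47708 - -2 = -47708 + 2 = -47706$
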